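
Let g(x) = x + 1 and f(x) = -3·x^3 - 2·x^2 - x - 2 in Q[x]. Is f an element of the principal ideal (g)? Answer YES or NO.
YES

In Q[x] the ideal (g) consists of all multiples of g, so f ∈ (g) iff g | f, i.e. iff the remainder of f on division by g is 0. Divide f by g (g is monic, so eliminate the leading term of the running remainder at each step):
  leading term -3·x^3: subtract (-3·x^2)·g(x) = -3·x^3 - 3·x^2, leaving x^2 - x - 2
  leading term x^2: subtract (x)·g(x) = x^2 + x, leaving -2·x - 2
  leading term -2·x: subtract (-2)·g(x) = -2·x - 2, leaving 0
The remainder is 0, so f(x) = g(x) · h(x) with h(x) = -3·x^2 + x - 2. Hence g | f, i.e. f ∈ (g).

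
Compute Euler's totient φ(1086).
φ(1086) = 360

φ is multiplicative, with φ(p^e) = p^e − p^(e−1). Factorise 1086 = 2 · 3 · 181. Then
  φ(1086) = (2 − 1) · (3 − 1) · (181 − 1) = 1 · 2 · 180 = 360.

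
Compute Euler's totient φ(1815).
φ(1815) = 880

φ is multiplicative, with φ(p^e) = p^e − p^(e−1). Factorise 1815 = 3 · 5 · 11^2. Then
  φ(1815) = (3 − 1) · (5 − 1) · (11^2 − 11^1) = 2 · 4 · 110 = 880.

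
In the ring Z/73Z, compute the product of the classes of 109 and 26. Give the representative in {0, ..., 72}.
60

Reduce the factors first: 109 ≡ 36 (mod 73), so 109 · 26 ≡ 36 · 26 (mod 73). 36 · 26 = 936. Dividing by 73: 936 = 12·73 + 60. So (109 · 26) mod 73 = 60.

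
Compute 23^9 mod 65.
Use repeated squaring. Binary(9) = 1001. Walk through the bits of the exponent 9 left-to-right: at each bit after the leading one, square the running value, then multiply by 23 if the bit is 1 (always reducing mod 65):
  bit 1 = 1 (leading): start with 23.
  bit 2 = 0: square 23^2 = 529 ≡ 9 (mod 65).
  bit 3 = 0: square 9^2 = 81 ≡ 16 (mod 65).
  bit 4 = 1: square 16^2 = 256 ≡ 61; bit is 1, so multiply 61·23 = 1403 ≡ 38 (mod 65).
Final value: 23^9 ≡ 38 (mod 65).

Final answer: 38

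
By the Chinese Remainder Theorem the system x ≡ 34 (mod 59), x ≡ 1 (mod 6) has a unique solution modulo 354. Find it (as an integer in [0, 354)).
x ≡ 211 (mod 354); the representative in [0, 354) is 211

The moduli 59, 6 are pairwise coprime, so by the CRT there is a unique solution mod 59·6 = 354.
Solve by successive substitution. Start with x ≡ 34 (mod 59).
  Combine with x ≡ 1 (mod 6): write x = 34 + 59·t and require 34 + 59·t ≡ 1 (mod 6), i.e. 59·t ≡ 1 − 34 ≡ 3 (mod 6). Since 59^(−1) ≡ 5 (mod 6) (59 ≡ 5 (mod 6)), t ≡ 5·3 ≡ 3 (mod 6). So x ≡ 34 + 59·3 = 211 (mod 354).
Unique solution in [0, 354): x = 211.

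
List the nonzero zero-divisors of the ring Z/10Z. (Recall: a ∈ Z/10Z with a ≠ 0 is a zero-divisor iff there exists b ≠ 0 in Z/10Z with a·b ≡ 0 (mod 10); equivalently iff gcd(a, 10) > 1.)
An element a ∈ Z/10Z (with a ≠ 0) is a zero-divisor iff gcd(a, 10) > 1 (because a is a unit precisely when gcd(a, n) = 1, and in Z/nZ every nonzero, non-unit element is a zero-divisor). Scan a = 1, ..., 9 and keep those with gcd(a, 10) > 1:
  gcd(2, 10) = 2, gcd(4, 10) = 2, gcd(5, 10) = 5, gcd(6, 10) = 2, gcd(8, 10) = 2.
All other a ∈ {1, ..., 9} have gcd(a, 10) = 1 and are units. So the nonzero zero-divisors are exactly the 5 values of a appearing in this scan.

Final answer: nonzero zero-divisors of Z/10Z = {2, 4, 5, 6, 8}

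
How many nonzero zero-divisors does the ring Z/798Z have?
In Z/798Z each nonzero element is either a unit (gcd with 798 is 1) or a zero-divisor (gcd > 1). The number of units is φ(798): factorise 798 = 2 · 3 · 7 · 19, so φ(798) = (2 − 1) · (3 − 1) · (7 − 1) · (19 − 1) = 1 · 2 · 6 · 18 = 216. The nonzero elements number 798 − 1 = 797. Hence the nonzero zero-divisors number 797 − 216 = 581.

Final answer: Z/798Z has 581 nonzero zero-divisors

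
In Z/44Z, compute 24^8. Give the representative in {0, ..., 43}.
36

Use repeated squaring. Binary(8) = 1000. Walk through the bits of the exponent 8 left-to-right: at each bit after the leading one, square the running value, then multiply by 24 if the bit is 1 (always reducing mod 44):
  bit 1 = 1 (leading): start with 24.
  bit 2 = 0: square 24^2 = 576 ≡ 4 (mod 44).
  bit 3 = 0: square 4^2 = 16 (mod 44).
  bit 4 = 0: square 16^2 = 256 ≡ 36 (mod 44).
Final value: 24^8 ≡ 36 (mod 44).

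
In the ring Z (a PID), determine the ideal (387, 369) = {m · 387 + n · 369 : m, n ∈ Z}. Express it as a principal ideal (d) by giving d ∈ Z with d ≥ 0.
In the PID Z, (a, b) is generated by gcd(a, b). Compute gcd(387, 369) with the extended Euclidean algorithm, tracking rows (r, s, t) with s·387 + t·369 = r:
  row A: (387, 1, 0)   [1·387 + 0·369 = 387]
  row B: (369, 0, 1)   [0·387 + 1·369 = 369]
  387 = 1·369 + 18   → row C = row A − 1·row B = (18, 1, −1)   [check: 1·387 − 1·369 = 18]
  369 = 20·18 + 9   → row D = row B − 20·row C = (9, −20, 21)   [check: −20·387 + 21·369 = 9]
  18 = 2·9 + 0   → remainder 0, stop. gcd = 9 (last nonzero row D).
So gcd(387, 369) = 9, with Bézout identity −20·387 + 21·369 = 9. Containment (⊇): the Bézout identity exhibits 9 as an element of (387, 369), giving (9) ⊆ (387, 369). Containment (⊆): since 9 | 387 and 9 | 369 (387 = 9·43, 369 = 9·41), every Z-linear combination of 387 and 369 is divisible by 9, so (387, 369) ⊆ (9). Therefore (387, 369) = (9), d = 9.

Final answer: (387, 369) = (9); d = 9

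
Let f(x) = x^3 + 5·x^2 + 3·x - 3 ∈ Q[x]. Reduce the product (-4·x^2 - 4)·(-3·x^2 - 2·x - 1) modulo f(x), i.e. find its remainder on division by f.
a · b ≡ 240·x^2 + 200·x - 152 (mod f(x))

First multiply in Q[x] without reducing: a · b = 12·x^4 + 8·x^3 + 16·x^2 + 8·x + 4. Now divide by f(x) = x^3 + 5·x^2 + 3·x - 3, eliminating the leading term at each step:
  leading term 12·x^4: subtract (12·x)·f(x) = 12·x^4 + 60·x^3 + 36·x^2 - 36·x, leaving -52·x^3 - 20·x^2 + 44·x + 4
  leading term -52·x^3: subtract (-52)·f(x) = -52·x^3 - 260·x^2 - 156·x + 156, leaving 240·x^2 + 200·x - 152
The degree is now < 3, so this is the remainder. Hence a · b ≡ 240·x^2 + 200·x - 152 in Q[x]/(f).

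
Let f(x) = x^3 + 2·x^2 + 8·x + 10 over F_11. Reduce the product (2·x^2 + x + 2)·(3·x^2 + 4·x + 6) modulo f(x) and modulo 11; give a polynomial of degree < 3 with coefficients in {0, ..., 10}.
Multiply as integer polynomials: a · b = 6·x^4 + 11·x^3 + 22·x^2 + 14·x + 12. Reducing coefficients mod 11: a · b ≡ 6·x^4 + 3·x + 1. Now divide by f(x) = x^3 + 2·x^2 + 8·x + 10 in F_11[x], eliminating the leading term at each step:
  leading term 6·x^4: subtract (6·x)·f(x) = 6·x^4 + x^3 + 4·x^2 + 5·x, leaving 10·x^3 + 7·x^2 + 9·x + 1 (coefficients mod 11)
  leading term 10·x^3: subtract (10)·f(x) = 10·x^3 + 9·x^2 + 3·x + 1, leaving 9·x^2 + 6·x (coefficients mod 11)
The degree is now < 3, so this is the remainder. Hence a · b ≡ 9·x^2 + 6·x in F_11[x]/(f).

Final answer: a · b ≡ 9·x^2 + 6·x (mod f(x))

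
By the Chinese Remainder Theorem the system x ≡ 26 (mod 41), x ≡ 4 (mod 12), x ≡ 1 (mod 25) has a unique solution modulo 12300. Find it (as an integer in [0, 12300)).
The moduli 41, 12, 25 are pairwise coprime, so by the CRT there is a unique solution mod 41·12·25 = 12300.
Solve by successive substitution. Start with x ≡ 26 (mod 41).
  Combine with x ≡ 4 (mod 12): write x = 26 + 41·t and require 26 + 41·t ≡ 4 (mod 12), i.e. 41·t ≡ 4 − 26 ≡ 2 (mod 12). Since 41^(−1) ≡ 5 (mod 12) (41 ≡ 5 (mod 12)), t ≡ 5·2 ≡ 10 (mod 12). So x ≡ 26 + 41·10 = 436 (mod 492).
  Combine with x ≡ 1 (mod 25): write x = 436 + 492·t and require 436 + 492·t ≡ 1 (mod 25), i.e. 492·t ≡ 1 − 436 ≡ 15 (mod 25). Since 492^(−1) ≡ 3 (mod 25) (492 ≡ 17 (mod 25)), t ≡ 3·15 ≡ 20 (mod 25). So x ≡ 436 + 492·20 = 10276 (mod 12300).
Unique solution in [0, 12300): x = 10276.

Final answer: x ≡ 10276 (mod 12300); the representative in [0, 12300) is 10276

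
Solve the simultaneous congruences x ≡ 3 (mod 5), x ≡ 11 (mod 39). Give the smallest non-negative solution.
The moduli 5, 39 are pairwise coprime, so by the CRT there is a unique solution mod 5·39 = 195.
Solve by successive substitution. Start with x ≡ 3 (mod 5).
  Combine with x ≡ 11 (mod 39): write x = 3 + 5·t and require 3 + 5·t ≡ 11 (mod 39), i.e. 5·t ≡ 11 − 3 ≡ 8 (mod 39). Since 5^(−1) ≡ 8 (mod 39), t ≡ 8·8 ≡ 25 (mod 39). So x ≡ 3 + 5·25 = 128 (mod 195).
Unique solution in [0, 195): x = 128.

Final answer: x ≡ 128 (mod 195); the representative in [0, 195) is 128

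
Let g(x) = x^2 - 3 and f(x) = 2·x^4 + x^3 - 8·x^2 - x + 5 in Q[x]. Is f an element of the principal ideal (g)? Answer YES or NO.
NO

In Q[x] the ideal (g) consists of all multiples of g, so f ∈ (g) iff g | f, i.e. iff the remainder of f on division by g is 0. Divide f by g (g is monic, so eliminate the leading term of the running remainder at each step):
  leading term 2·x^4: subtract (2·x^2)·g(x) = 2·x^4 - 6·x^2, leaving x^3 - 2·x^2 - x + 5
  leading term x^3: subtract (x)·g(x) = x^3 - 3·x, leaving -2·x^2 + 2·x + 5
  leading term -2·x^2: subtract (-2)·g(x) = 6 - 2·x^2, leaving 2·x - 1
The remainder r(x) = 2·x - 1 ≠ 0 (and deg r < deg g), so g ∤ f, i.e. f ∉ (g).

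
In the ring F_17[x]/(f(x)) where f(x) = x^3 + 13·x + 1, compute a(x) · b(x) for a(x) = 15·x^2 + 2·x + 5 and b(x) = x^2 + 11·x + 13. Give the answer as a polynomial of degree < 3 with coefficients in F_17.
Multiply as integer polynomials: a · b = 15·x^4 + 167·x^3 + 222·x^2 + 81·x + 65. Reducing coefficients mod 17: a · b ≡ 15·x^4 + 14·x^3 + x^2 + 13·x + 14. Now divide by f(x) = x^3 + 13·x + 1 in F_17[x], eliminating the leading term at each step:
  leading term 15·x^4: subtract (15·x)·f(x) = 15·x^4 + 8·x^2 + 15·x, leaving 14·x^3 + 10·x^2 + 15·x + 14 (coefficients mod 17)
  leading term 14·x^3: subtract (14)·f(x) = 14·x^3 + 12·x + 14, leaving 10·x^2 + 3·x (coefficients mod 17)
The degree is now < 3, so this is the remainder. Hence a · b ≡ 10·x^2 + 3·x in F_17[x]/(f).

Final answer: a · b ≡ 10·x^2 + 3·x (mod f(x))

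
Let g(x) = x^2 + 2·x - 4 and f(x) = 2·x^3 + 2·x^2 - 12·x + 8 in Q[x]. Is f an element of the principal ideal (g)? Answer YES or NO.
In Q[x] the ideal (g) consists of all multiples of g, so f ∈ (g) iff g | f, i.e. iff the remainder of f on division by g is 0. Divide f by g (g is monic, so eliminate the leading term of the running remainder at each step):
  leading term 2·x^3: subtract (2·x)·g(x) = 2·x^3 + 4·x^2 - 8·x, leaving -2·x^2 - 4·x + 8
  leading term -2·x^2: subtract (-2)·g(x) = -2·x^2 - 4·x + 8, leaving 0
The remainder is 0, so f(x) = g(x) · h(x) with h(x) = 2·x - 2. Hence g | f, i.e. f ∈ (g).

Final answer: YES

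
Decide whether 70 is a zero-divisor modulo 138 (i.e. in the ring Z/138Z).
gcd(70, 138) = 2 > 1, so 70 is not a unit in Z/138Z. In Z/nZ every nonzero non-unit is a zero-divisor: explicitly, take b = 138/gcd = 69 ≠ 0 (mod 138); then 70·69 = 4830 = 35·138, i.e. 70·69 ≡ 0 (mod 138). So 70 is a zero-divisor.

Final answer: YES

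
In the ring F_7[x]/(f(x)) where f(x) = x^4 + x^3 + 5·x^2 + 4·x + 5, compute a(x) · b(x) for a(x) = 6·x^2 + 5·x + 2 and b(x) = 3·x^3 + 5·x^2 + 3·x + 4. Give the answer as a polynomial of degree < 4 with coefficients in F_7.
Multiply as integer polynomials: a · b = 18·x^5 + 45·x^4 + 49·x^3 + 49·x^2 + 26·x + 8. Reducing coefficients mod 7: a · b ≡ 4·x^5 + 3·x^4 + 5·x + 1. Now divide by f(x) = x^4 + x^3 + 5·x^2 + 4·x + 5 in F_7[x], eliminating the leading term at each step:
  leading term 4·x^5: subtract (4·x)·f(x) = 4·x^5 + 4·x^4 + 6·x^3 + 2·x^2 + 6·x, leaving 6·x^4 + x^3 + 5·x^2 + 6·x + 1 (coefficients mod 7)
  leading term 6·x^4: subtract (6)·f(x) = 6·x^4 + 6·x^3 + 2·x^2 + 3·x + 2, leaving 2·x^3 + 3·x^2 + 3·x + 6 (coefficients mod 7)
The degree is now < 4, so this is the remainder. Hence a · b ≡ 2·x^3 + 3·x^2 + 3·x + 6 in F_7[x]/(f).

Final answer: a · b ≡ 2·x^3 + 3·x^2 + 3·x + 6 (mod f(x))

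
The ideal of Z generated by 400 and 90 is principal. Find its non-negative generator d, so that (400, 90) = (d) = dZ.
(400, 90) = (10); d = 10

In the PID Z, (a, b) is generated by gcd(a, b). Compute gcd(400, 90) with the extended Euclidean algorithm, tracking rows (r, s, t) with s·400 + t·90 = r:
  row A: (400, 1, 0)   [1·400 + 0·90 = 400]
  row B: (90, 0, 1)   [0·400 + 1·90 = 90]
  400 = 4·90 + 40   → row C = row A − 4·row B = (40, 1, −4)   [check: 1·400 − 4·90 = 40]
  90 = 2·40 + 10   → row D = row B − 2·row C = (10, −2, 9)   [check: −2·400 + 9·90 = 10]
  40 = 4·10 + 0   → remainder 0, stop. gcd = 10 (last nonzero row D).
So gcd(400, 90) = 10, with Bézout identity −2·400 + 9·90 = 10. Containment (⊇): the Bézout identity exhibits 10 as an element of (400, 90), giving (10) ⊆ (400, 90). Containment (⊆): since 10 | 400 and 10 | 90 (400 = 10·40, 90 = 10·9), every Z-linear combination of 400 and 90 is divisible by 10, so (400, 90) ⊆ (10). Therefore (400, 90) = (10), d = 10.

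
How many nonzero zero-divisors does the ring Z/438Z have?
In Z/438Z each nonzero element is either a unit (gcd with 438 is 1) or a zero-divisor (gcd > 1). The number of units is φ(438): factorise 438 = 2 · 3 · 73, so φ(438) = (2 − 1) · (3 − 1) · (73 − 1) = 1 · 2 · 72 = 144. The nonzero elements number 438 − 1 = 437. Hence the nonzero zero-divisors number 437 − 144 = 293.

Final answer: Z/438Z has 293 nonzero zero-divisors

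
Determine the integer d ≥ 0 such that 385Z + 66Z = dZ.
In the PID Z, (a, b) is generated by gcd(a, b). Compute gcd(385, 66) with the extended Euclidean algorithm, tracking rows (r, s, t) with s·385 + t·66 = r:
  row A: (385, 1, 0)   [1·385 + 0·66 = 385]
  row B: (66, 0, 1)   [0·385 + 1·66 = 66]
  385 = 5·66 + 55   → row C = row A − 5·row B = (55, 1, −5)   [check: 1·385 − 5·66 = 55]
  66 = 1·55 + 11   → row D = row B − 1·row C = (11, −1, 6)   [check: −1·385 + 6·66 = 11]
  55 = 5·11 + 0   → remainder 0, stop. gcd = 11 (last nonzero row D).
So gcd(385, 66) = 11, with Bézout identity −1·385 + 6·66 = 11. Containment (⊇): the Bézout identity exhibits 11 as an element of (385, 66), giving (11) ⊆ (385, 66). Containment (⊆): since 11 | 385 and 11 | 66 (385 = 11·35, 66 = 11·6), every Z-linear combination of 385 and 66 is divisible by 11, so (385, 66) ⊆ (11). Therefore (385, 66) = (11), d = 11.

Final answer: (385, 66) = (11); d = 11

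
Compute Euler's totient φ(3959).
φ(3959) = 3816

φ is multiplicative, with φ(p^e) = p^e − p^(e−1). Factorise 3959 = 37 · 107. Then
  φ(3959) = (37 − 1) · (107 − 1) = 36 · 106 = 3816.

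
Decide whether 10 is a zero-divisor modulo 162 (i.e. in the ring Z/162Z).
YES

gcd(10, 162) = 2 > 1, so 10 is not a unit in Z/162Z. In Z/nZ every nonzero non-unit is a zero-divisor: explicitly, take b = 162/gcd = 81 ≠ 0 (mod 162); then 10·81 = 810 = 5·162, i.e. 10·81 ≡ 0 (mod 162). So 10 is a zero-divisor.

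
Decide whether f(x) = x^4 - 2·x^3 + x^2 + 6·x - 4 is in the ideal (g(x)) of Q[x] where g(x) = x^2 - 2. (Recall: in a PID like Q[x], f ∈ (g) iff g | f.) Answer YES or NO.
NO

In Q[x] the ideal (g) consists of all multiples of g, so f ∈ (g) iff g | f, i.e. iff the remainder of f on division by g is 0. Divide f by g (g is monic, so eliminate the leading term of the running remainder at each step):
  leading term x^4: subtract (x^2)·g(x) = x^4 - 2·x^2, leaving -2·x^3 + 3·x^2 + 6·x - 4
  leading term -2·x^3: subtract (-2·x)·g(x) = -2·x^3 + 4·x, leaving 3·x^2 + 2·x - 4
  leading term 3·x^2: subtract (3)·g(x) = 3·x^2 - 6, leaving 2·x + 2
The remainder r(x) = 2·x + 2 ≠ 0 (and deg r < deg g), so g ∤ f, i.e. f ∉ (g).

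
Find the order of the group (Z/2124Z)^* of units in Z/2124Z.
|(Z/2124Z)^*| = 696

(Z/2124Z)^* consists of the classes a with gcd(a, 2124) = 1, so its order is φ(2124). φ is multiplicative, with φ(p^e) = p^e − p^(e−1). Factorise 2124 = 2^2 · 3^2 · 59. Then
  φ(2124) = (2^2 − 2^1) · (3^2 − 3^1) · (59 − 1) = 2 · 6 · 58 = 696.
Thus |(Z/2124Z)^*| = 696.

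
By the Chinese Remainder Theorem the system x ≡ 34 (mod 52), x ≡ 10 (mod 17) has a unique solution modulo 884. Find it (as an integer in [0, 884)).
x ≡ 554 (mod 884); the representative in [0, 884) is 554

The moduli 52, 17 are pairwise coprime, so by the CRT there is a unique solution mod 52·17 = 884.
Solve by successive substitution. Start with x ≡ 34 (mod 52).
  Combine with x ≡ 10 (mod 17): write x = 34 + 52·t and require 34 + 52·t ≡ 10 (mod 17), i.e. 52·t ≡ 10 − 34 ≡ 10 (mod 17). Since 52^(−1) ≡ 1 (mod 17) (52 ≡ 1 (mod 17)), t ≡ 1·10 ≡ 10 (mod 17). So x ≡ 34 + 52·10 = 554 (mod 884).
Unique solution in [0, 884): x = 554.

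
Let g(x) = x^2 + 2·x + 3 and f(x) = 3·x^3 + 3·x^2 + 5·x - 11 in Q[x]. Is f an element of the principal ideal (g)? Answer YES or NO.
In Q[x] the ideal (g) consists of all multiples of g, so f ∈ (g) iff g | f, i.e. iff the remainder of f on division by g is 0. Divide f by g (g is monic, so eliminate the leading term of the running remainder at each step):
  leading term 3·x^3: subtract (3·x)·g(x) = 3·x^3 + 6·x^2 + 9·x, leaving -3·x^2 - 4·x - 11
  leading term -3·x^2: subtract (-3)·g(x) = -3·x^2 - 6·x - 9, leaving 2·x - 2
The remainder r(x) = 2·x - 2 ≠ 0 (and deg r < deg g), so g ∤ f, i.e. f ∉ (g).

Final answer: NO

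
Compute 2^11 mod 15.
8

Use repeated squaring. Binary(11) = 1011. Walk through the bits of the exponent 11 left-to-right: at each bit after the leading one, square the running value, then multiply by 2 if the bit is 1 (always reducing mod 15):
  bit 1 = 1 (leading): start with 2.
  bit 2 = 0: square 2^2 = 4 (mod 15).
  bit 3 = 1: square 4^2 = 16 ≡ 1; bit is 1, so multiply 1·2 = 2 (mod 15).
  bit 4 = 1: square 2^2 = 4; bit is 1, so multiply 4·2 = 8 (mod 15).
Final value: 2^11 ≡ 8 (mod 15).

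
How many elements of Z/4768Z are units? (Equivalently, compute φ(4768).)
An element a ∈ Z/4768Z is a unit iff gcd(a, 4768) = 1, so the number of units is φ(4768). φ is multiplicative, with φ(p^e) = p^e − p^(e−1). Factorise 4768 = 2^5 · 149. Then
  φ(4768) = (2^5 − 2^4) · (149 − 1) = 16 · 148 = 2368.

Final answer: Z/4768Z has φ(4768) = 2368 units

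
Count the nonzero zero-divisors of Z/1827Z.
Z/1827Z has 818 nonzero zero-divisors

In Z/1827Z each nonzero element is either a unit (gcd with 1827 is 1) or a zero-divisor (gcd > 1). The number of units is φ(1827): factorise 1827 = 3^2 · 7 · 29, so φ(1827) = (3^2 − 3^1) · (7 − 1) · (29 − 1) = 6 · 6 · 28 = 1008. The nonzero elements number 1827 − 1 = 1826. Hence the nonzero zero-divisors number 1826 − 1008 = 818.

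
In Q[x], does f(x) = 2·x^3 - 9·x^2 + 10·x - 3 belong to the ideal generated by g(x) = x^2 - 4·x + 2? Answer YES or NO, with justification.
In Q[x] the ideal (g) consists of all multiples of g, so f ∈ (g) iff g | f, i.e. iff the remainder of f on division by g is 0. Divide f by g (g is monic, so eliminate the leading term of the running remainder at each step):
  leading term 2·x^3: subtract (2·x)·g(x) = 2·x^3 - 8·x^2 + 4·x, leaving -x^2 + 6·x - 3
  leading term -x^2: subtract (-1)·g(x) = -x^2 + 4·x - 2, leaving 2·x - 1
The remainder r(x) = 2·x - 1 ≠ 0 (and deg r < deg g), so g ∤ f, i.e. f ∉ (g).

Final answer: NO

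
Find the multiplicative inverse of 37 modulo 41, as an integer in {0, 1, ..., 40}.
Apply the extended Euclidean algorithm to (41, 37), tracking rows (r, s, t) with s·41 + t·37 = r. Each division r_prev = q·r_cur + r_new produces the new row as (previous row) − q·(current row):
  row A: (41, 1, 0)   [1·41 + 0·37 = 41]
  row B: (37, 0, 1)   [0·41 + 1·37 = 37]
  41 = 1·37 + 4   → row C = row A − 1·row B = (4, 1, −1)   [check: 1·41 − 1·37 = 4]
  37 = 9·4 + 1   → row D = row B − 9·row C = (1, −9, 10)   [check: −9·41 + 10·37 = 1]
  4 = 4·1 + 0   → remainder 0, stop. gcd = 1 (last nonzero row D).
The gcd is 1, so 37 is invertible mod 41. The last nonzero row gives −9·41 + 10·37 = 1, so t = 10. So 37^(−1) ≡ 10 (mod 41). Verify: 37 · 10 = 370 ≡ 1 (mod 41). ✓

Final answer: 37^(−1) ≡ 10 (mod 41)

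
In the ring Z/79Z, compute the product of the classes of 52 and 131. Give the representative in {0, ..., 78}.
18

Reduce the factors first: 131 ≡ 52 (mod 79), so 52 · 131 ≡ 52 · 52 (mod 79). 52 · 52 = 2704. Dividing by 79: 2704 = 34·79 + 18. So (52 · 131) mod 79 = 18.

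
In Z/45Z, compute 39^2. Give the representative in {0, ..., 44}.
Use repeated squaring. Binary(2) = 10. Walk through the bits of the exponent 2 left-to-right: at each bit after the leading one, square the running value, then multiply by 39 if the bit is 1 (always reducing mod 45):
  bit 1 = 1 (leading): start with 39.
  bit 2 = 0: square 39^2 = 1521 ≡ 36 (mod 45).
Final value: 39^2 ≡ 36 (mod 45).

Final answer: 36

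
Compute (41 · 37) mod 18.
5

Reduce the factors first: 41 ≡ 5, 37 ≡ 1 (mod 18), so 41 · 37 ≡ 5 · 1 (mod 18). 5 · 1 = 5. Dividing by 18: 5 = 0·18 + 5. So (41 · 37) mod 18 = 5.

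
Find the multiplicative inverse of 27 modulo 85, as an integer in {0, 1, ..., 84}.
Apply the extended Euclidean algorithm to (85, 27), tracking rows (r, s, t) with s·85 + t·27 = r. Each division r_prev = q·r_cur + r_new produces the new row as (previous row) − q·(current row):
  row A: (85, 1, 0)   [1·85 + 0·27 = 85]
  row B: (27, 0, 1)   [0·85 + 1·27 = 27]
  85 = 3·27 + 4   → row C = row A − 3·row B = (4, 1, −3)   [check: 1·85 − 3·27 = 4]
  27 = 6·4 + 3   → row D = row B − 6·row C = (3, −6, 19)   [check: −6·85 + 19·27 = 3]
  4 = 1·3 + 1   → row E = row C − 1·row D = (1, 7, −22)   [check: 7·85 − 22·27 = 1]
  3 = 3·1 + 0   → remainder 0, stop. gcd = 1 (last nonzero row E).
The gcd is 1, so 27 is invertible mod 85. The last nonzero row gives 7·85 − 22·27 = 1, so t = −22. So 27^(−1) ≡ −22 ≡ 63 (mod 85). Verify: 27 · 63 = 1701 ≡ 1 (mod 85). ✓

Final answer: 27^(−1) ≡ 63 (mod 85)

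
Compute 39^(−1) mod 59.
Apply the extended Euclidean algorithm to (59, 39), tracking rows (r, s, t) with s·59 + t·39 = r. Each division r_prev = q·r_cur + r_new produces the new row as (previous row) − q·(current row):
  row A: (59, 1, 0)   [1·59 + 0·39 = 59]
  row B: (39, 0, 1)   [0·59 + 1·39 = 39]
  59 = 1·39 + 20   → row C = row A − 1·row B = (20, 1, −1)   [check: 1·59 − 1·39 = 20]
  39 = 1·20 + 19   → row D = row B − 1·row C = (19, −1, 2)   [check: −1·59 + 2·39 = 19]
  20 = 1·19 + 1   → row E = row C − 1·row D = (1, 2, −3)   [check: 2·59 − 3·39 = 1]
  19 = 19·1 + 0   → remainder 0, stop. gcd = 1 (last nonzero row E).
The gcd is 1, so 39 is invertible mod 59. The last nonzero row gives 2·59 − 3·39 = 1, so t = −3. So 39^(−1) ≡ −3 ≡ 56 (mod 59). Verify: 39 · 56 = 2184 ≡ 1 (mod 59). ✓

Final answer: 39^(−1) ≡ 56 (mod 59)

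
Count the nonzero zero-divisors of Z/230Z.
Z/230Z has 141 nonzero zero-divisors

In Z/230Z each nonzero element is either a unit (gcd with 230 is 1) or a zero-divisor (gcd > 1). The number of units is φ(230): factorise 230 = 2 · 5 · 23, so φ(230) = (2 − 1) · (5 − 1) · (23 − 1) = 1 · 4 · 22 = 88. The nonzero elements number 230 − 1 = 229. Hence the nonzero zero-divisors number 229 − 88 = 141.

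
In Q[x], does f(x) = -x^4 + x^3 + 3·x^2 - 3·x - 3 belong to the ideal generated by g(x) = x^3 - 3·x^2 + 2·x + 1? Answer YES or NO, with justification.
In Q[x] the ideal (g) consists of all multiples of g, so f ∈ (g) iff g | f, i.e. iff the remainder of f on division by g is 0. Divide f by g (g is monic, so eliminate the leading term of the running remainder at each step):
  leading term -x^4: subtract (-x)·g(x) = -x^4 + 3·x^3 - 2·x^2 - x, leaving -2·x^3 + 5·x^2 - 2·x - 3
  leading term -2·x^3: subtract (-2)·g(x) = -2·x^3 + 6·x^2 - 4·x - 2, leaving -x^2 + 2·x - 1
The remainder r(x) = -x^2 + 2·x - 1 ≠ 0 (and deg r < deg g), so g ∤ f, i.e. f ∉ (g).

Final answer: NO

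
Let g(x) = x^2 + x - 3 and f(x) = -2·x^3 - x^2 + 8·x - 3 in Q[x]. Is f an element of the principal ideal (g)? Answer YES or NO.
NO

In Q[x] the ideal (g) consists of all multiples of g, so f ∈ (g) iff g | f, i.e. iff the remainder of f on division by g is 0. Divide f by g (g is monic, so eliminate the leading term of the running remainder at each step):
  leading term -2·x^3: subtract (-2·x)·g(x) = -2·x^3 - 2·x^2 + 6·x, leaving x^2 + 2·x - 3
  leading term x^2: subtract (1)·g(x) = x^2 + x - 3, leaving x
The remainder r(x) = x ≠ 0 (and deg r < deg g), so g ∤ f, i.e. f ∉ (g).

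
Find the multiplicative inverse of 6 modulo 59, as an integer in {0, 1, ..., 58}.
6^(−1) ≡ 10 (mod 59)

Apply the extended Euclidean algorithm to (59, 6), tracking rows (r, s, t) with s·59 + t·6 = r. Each division r_prev = q·r_cur + r_new produces the new row as (previous row) − q·(current row):
  row A: (59, 1, 0)   [1·59 + 0·6 = 59]
  row B: (6, 0, 1)   [0·59 + 1·6 = 6]
  59 = 9·6 + 5   → row C = row A − 9·row B = (5, 1, −9)   [check: 1·59 − 9·6 = 5]
  6 = 1·5 + 1   → row D = row B − 1·row C = (1, −1, 10)   [check: −1·59 + 10·6 = 1]
  5 = 5·1 + 0   → remainder 0, stop. gcd = 1 (last nonzero row D).
The gcd is 1, so 6 is invertible mod 59. The last nonzero row gives −1·59 + 10·6 = 1, so t = 10. So 6^(−1) ≡ 10 (mod 59). Verify: 6 · 10 = 60 ≡ 1 (mod 59). ✓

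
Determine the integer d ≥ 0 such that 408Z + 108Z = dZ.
(408, 108) = (12); d = 12

In the PID Z, (a, b) is generated by gcd(a, b). Compute gcd(408, 108) with the extended Euclidean algorithm, tracking rows (r, s, t) with s·408 + t·108 = r:
  row A: (408, 1, 0)   [1·408 + 0·108 = 408]
  row B: (108, 0, 1)   [0·408 + 1·108 = 108]
  408 = 3·108 + 84   → row C = row A − 3·row B = (84, 1, −3)   [check: 1·408 − 3·108 = 84]
  108 = 1·84 + 24   → row D = row B − 1·row C = (24, −1, 4)   [check: −1·408 + 4·108 = 24]
  84 = 3·24 + 12   → row E = row C − 3·row D = (12, 4, −15)   [check: 4·408 − 15·108 = 12]
  24 = 2·12 + 0   → remainder 0, stop. gcd = 12 (last nonzero row E).
So gcd(408, 108) = 12, with Bézout identity 4·408 − 15·108 = 12. Containment (⊇): the Bézout identity exhibits 12 as an element of (408, 108), giving (12) ⊆ (408, 108). Containment (⊆): since 12 | 408 and 12 | 108 (408 = 12·34, 108 = 12·9), every Z-linear combination of 408 and 108 is divisible by 12, so (408, 108) ⊆ (12). Therefore (408, 108) = (12), d = 12.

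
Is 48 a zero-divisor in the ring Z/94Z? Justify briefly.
gcd(48, 94) = 2 > 1, so 48 is not a unit in Z/94Z. In Z/nZ every nonzero non-unit is a zero-divisor: explicitly, take b = 94/gcd = 47 ≠ 0 (mod 94); then 48·47 = 2256 = 24·94, i.e. 48·47 ≡ 0 (mod 94). So 48 is a zero-divisor.

Final answer: YES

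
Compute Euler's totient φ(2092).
φ(2092) = 1044

φ is multiplicative, with φ(p^e) = p^e − p^(e−1). Factorise 2092 = 2^2 · 523. Then
  φ(2092) = (2^2 − 2^1) · (523 − 1) = 2 · 522 = 1044.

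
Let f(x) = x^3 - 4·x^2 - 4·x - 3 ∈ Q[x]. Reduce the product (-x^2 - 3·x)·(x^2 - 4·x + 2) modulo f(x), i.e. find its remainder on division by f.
First multiply in Q[x] without reducing: a · b = -x^4 + x^3 + 10·x^2 - 6·x. Now divide by f(x) = x^3 - 4·x^2 - 4·x - 3, eliminating the leading term at each step:
  leading term -x^4: subtract (-x)·f(x) = -x^4 + 4·x^3 + 4·x^2 + 3·x, leaving -3·x^3 + 6·x^2 - 9·x
  leading term -3·x^3: subtract (-3)·f(x) = -3·x^3 + 12·x^2 + 12·x + 9, leaving -6·x^2 - 21·x - 9
The degree is now < 3, so this is the remainder. Hence a · b ≡ -6·x^2 - 21·x - 9 in Q[x]/(f).

Final answer: a · b ≡ -6·x^2 - 21·x - 9 (mod f(x))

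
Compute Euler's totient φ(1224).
φ(1224) = 384

φ is multiplicative, with φ(p^e) = p^e − p^(e−1). Factorise 1224 = 2^3 · 3^2 · 17. Then
  φ(1224) = (2^3 − 2^2) · (3^2 − 3^1) · (17 − 1) = 4 · 6 · 16 = 384.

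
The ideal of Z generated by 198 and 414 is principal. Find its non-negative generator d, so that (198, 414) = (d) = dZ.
(198, 414) = (18); d = 18

In the PID Z, (a, b) is generated by gcd(a, b). Compute gcd(414, 198) with the extended Euclidean algorithm, tracking rows (r, s, t) with s·414 + t·198 = r:
  row A: (414, 1, 0)   [1·414 + 0·198 = 414]
  row B: (198, 0, 1)   [0·414 + 1·198 = 198]
  414 = 2·198 + 18   → row C = row A − 2·row B = (18, 1, −2)   [check: 1·414 − 2·198 = 18]
  198 = 11·18 + 0   → remainder 0, stop. gcd = 18 (last nonzero row C).
So gcd(198, 414) = 18, with Bézout identity 1·414 − 2·198 = 18. Containment (⊇): the Bézout identity exhibits 18 as an element of (198, 414), giving (18) ⊆ (198, 414). Containment (⊆): since 18 | 198 and 18 | 414 (198 = 18·11, 414 = 18·23), every Z-linear combination of 198 and 414 is divisible by 18, so (198, 414) ⊆ (18). Therefore (198, 414) = (18), d = 18.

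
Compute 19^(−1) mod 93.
Apply the extended Euclidean algorithm to (93, 19), tracking rows (r, s, t) with s·93 + t·19 = r. Each division r_prev = q·r_cur + r_new produces the new row as (previous row) − q·(current row):
  row A: (93, 1, 0)   [1·93 + 0·19 = 93]
  row B: (19, 0, 1)   [0·93 + 1·19 = 19]
  93 = 4·19 + 17   → row C = row A − 4·row B = (17, 1, −4)   [check: 1·93 − 4·19 = 17]
  19 = 1·17 + 2   → row D = row B − 1·row C = (2, −1, 5)   [check: −1·93 + 5·19 = 2]
  17 = 8·2 + 1   → row E = row C − 8·row D = (1, 9, −44)   [check: 9·93 − 44·19 = 1]
  2 = 2·1 + 0   → remainder 0, stop. gcd = 1 (last nonzero row E).
The gcd is 1, so 19 is invertible mod 93. The last nonzero row gives 9·93 − 44·19 = 1, so t = −44. So 19^(−1) ≡ −44 ≡ 49 (mod 93). Verify: 19 · 49 = 931 ≡ 1 (mod 93). ✓

Final answer: 19^(−1) ≡ 49 (mod 93)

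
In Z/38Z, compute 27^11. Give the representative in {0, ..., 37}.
31

Use repeated squaring. Binary(11) = 1011. Walk through the bits of the exponent 11 left-to-right: at each bit after the leading one, square the running value, then multiply by 27 if the bit is 1 (always reducing mod 38):
  bit 1 = 1 (leading): start with 27.
  bit 2 = 0: square 27^2 = 729 ≡ 7 (mod 38).
  bit 3 = 1: square 7^2 = 49 ≡ 11; bit is 1, so multiply 11·27 = 297 ≡ 31 (mod 38).
  bit 4 = 1: square 31^2 = 961 ≡ 11; bit is 1, so multiply 11·27 = 297 ≡ 31 (mod 38).
Final value: 27^11 ≡ 31 (mod 38).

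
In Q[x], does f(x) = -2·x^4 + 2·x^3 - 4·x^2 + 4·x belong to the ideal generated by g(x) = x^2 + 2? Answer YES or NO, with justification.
In Q[x] the ideal (g) consists of all multiples of g, so f ∈ (g) iff g | f, i.e. iff the remainder of f on division by g is 0. Divide f by g (g is monic, so eliminate the leading term of the running remainder at each step):
  leading term -2·x^4: subtract (-2·x^2)·g(x) = -2·x^4 - 4·x^2, leaving 2·x^3 + 4·x
  leading term 2·x^3: subtract (2·x)·g(x) = 2·x^3 + 4·x, leaving 0
The remainder is 0, so f(x) = g(x) · h(x) with h(x) = -2·x^2 + 2·x. Hence g | f, i.e. f ∈ (g).

Final answer: YES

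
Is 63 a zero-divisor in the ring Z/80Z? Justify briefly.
NO

gcd(63, 80) = 1, so 63 is a unit in Z/80Z (it has a multiplicative inverse). A unit cannot be a zero-divisor: if 63·b ≡ 0 then multiplying both sides by 63^(−1) gives b ≡ 0. So 63 is not a zero-divisor.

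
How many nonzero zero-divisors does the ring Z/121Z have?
In Z/121Z each nonzero element is either a unit (gcd with 121 is 1) or a zero-divisor (gcd > 1). The number of units is φ(121): factorise 121 = 11^2, so φ(121) = (11^2 − 11^1) = 110 = 110. The nonzero elements number 121 − 1 = 120. Hence the nonzero zero-divisors number 120 − 110 = 10.

Final answer: Z/121Z has 10 nonzero zero-divisors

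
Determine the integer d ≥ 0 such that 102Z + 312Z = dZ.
(102, 312) = (6); d = 6

In the PID Z, (a, b) is generated by gcd(a, b). Compute gcd(312, 102) with the extended Euclidean algorithm, tracking rows (r, s, t) with s·312 + t·102 = r:
  row A: (312, 1, 0)   [1·312 + 0·102 = 312]
  row B: (102, 0, 1)   [0·312 + 1·102 = 102]
  312 = 3·102 + 6   → row C = row A − 3·row B = (6, 1, −3)   [check: 1·312 − 3·102 = 6]
  102 = 17·6 + 0   → remainder 0, stop. gcd = 6 (last nonzero row C).
So gcd(102, 312) = 6, with Bézout identity 1·312 − 3·102 = 6. Containment (⊇): the Bézout identity exhibits 6 as an element of (102, 312), giving (6) ⊆ (102, 312). Containment (⊆): since 6 | 102 and 6 | 312 (102 = 6·17, 312 = 6·52), every Z-linear combination of 102 and 312 is divisible by 6, so (102, 312) ⊆ (6). Therefore (102, 312) = (6), d = 6.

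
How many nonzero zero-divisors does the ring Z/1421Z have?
In Z/1421Z each nonzero element is either a unit (gcd with 1421 is 1) or a zero-divisor (gcd > 1). The number of units is φ(1421): factorise 1421 = 7^2 · 29, so φ(1421) = (7^2 − 7^1) · (29 − 1) = 42 · 28 = 1176. The nonzero elements number 1421 − 1 = 1420. Hence the nonzero zero-divisors number 1420 − 1176 = 244.

Final answer: Z/1421Z has 244 nonzero zero-divisors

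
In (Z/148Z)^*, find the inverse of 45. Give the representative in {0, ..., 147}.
45^(−1) ≡ 125 (mod 148)

Apply the extended Euclidean algorithm to (148, 45), tracking rows (r, s, t) with s·148 + t·45 = r. Each division r_prev = q·r_cur + r_new produces the new row as (previous row) − q·(current row):
  row A: (148, 1, 0)   [1·148 + 0·45 = 148]
  row B: (45, 0, 1)   [0·148 + 1·45 = 45]
  148 = 3·45 + 13   → row C = row A − 3·row B = (13, 1, −3)   [check: 1·148 − 3·45 = 13]
  45 = 3·13 + 6   → row D = row B − 3·row C = (6, −3, 10)   [check: −3·148 + 10·45 = 6]
  13 = 2·6 + 1   → row E = row C − 2·row D = (1, 7, −23)   [check: 7·148 − 23·45 = 1]
  6 = 6·1 + 0   → remainder 0, stop. gcd = 1 (last nonzero row E).
The gcd is 1, so 45 is invertible mod 148. The last nonzero row gives 7·148 − 23·45 = 1, so t = −23. So 45^(−1) ≡ −23 ≡ 125 (mod 148). Verify: 45 · 125 = 5625 ≡ 1 (mod 148). ✓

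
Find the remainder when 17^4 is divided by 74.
Use repeated squaring. Binary(4) = 100. Walk through the bits of the exponent 4 left-to-right: at each bit after the leading one, square the running value, then multiply by 17 if the bit is 1 (always reducing mod 74):
  bit 1 = 1 (leading): start with 17.
  bit 2 = 0: square 17^2 = 289 ≡ 67 (mod 74).
  bit 3 = 0: square 67^2 = 4489 ≡ 49 (mod 74).
Final value: 17^4 ≡ 49 (mod 74).

Final answer: 49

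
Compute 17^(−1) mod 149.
Apply the extended Euclidean algorithm to (149, 17), tracking rows (r, s, t) with s·149 + t·17 = r. Each division r_prev = q·r_cur + r_new produces the new row as (previous row) − q·(current row):
  row A: (149, 1, 0)   [1·149 + 0·17 = 149]
  row B: (17, 0, 1)   [0·149 + 1·17 = 17]
  149 = 8·17 + 13   → row C = row A − 8·row B = (13, 1, −8)   [check: 1·149 − 8·17 = 13]
  17 = 1·13 + 4   → row D = row B − 1·row C = (4, −1, 9)   [check: −1·149 + 9·17 = 4]
  13 = 3·4 + 1   → row E = row C − 3·row D = (1, 4, −35)   [check: 4·149 − 35·17 = 1]
  4 = 4·1 + 0   → remainder 0, stop. gcd = 1 (last nonzero row E).
The gcd is 1, so 17 is invertible mod 149. The last nonzero row gives 4·149 − 35·17 = 1, so t = −35. So 17^(−1) ≡ −35 ≡ 114 (mod 149). Verify: 17 · 114 = 1938 ≡ 1 (mod 149). ✓

Final answer: 17^(−1) ≡ 114 (mod 149)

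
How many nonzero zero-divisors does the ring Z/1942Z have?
In Z/1942Z each nonzero element is either a unit (gcd with 1942 is 1) or a zero-divisor (gcd > 1). The number of units is φ(1942): factorise 1942 = 2 · 971, so φ(1942) = (2 − 1) · (971 − 1) = 1 · 970 = 970. The nonzero elements number 1942 − 1 = 1941. Hence the nonzero zero-divisors number 1941 − 970 = 971.

Final answer: Z/1942Z has 971 nonzero zero-divisors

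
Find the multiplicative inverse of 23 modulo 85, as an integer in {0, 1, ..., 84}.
Apply the extended Euclidean algorithm to (85, 23), tracking rows (r, s, t) with s·85 + t·23 = r. Each division r_prev = q·r_cur + r_new produces the new row as (previous row) − q·(current row):
  row A: (85, 1, 0)   [1·85 + 0·23 = 85]
  row B: (23, 0, 1)   [0·85 + 1·23 = 23]
  85 = 3·23 + 16   → row C = row A − 3·row B = (16, 1, −3)   [check: 1·85 − 3·23 = 16]
  23 = 1·16 + 7   → row D = row B − 1·row C = (7, −1, 4)   [check: −1·85 + 4·23 = 7]
  16 = 2·7 + 2   → row E = row C − 2·row D = (2, 3, −11)   [check: 3·85 − 11·23 = 2]
  7 = 3·2 + 1   → row F = row D − 3·row E = (1, −10, 37)   [check: −10·85 + 37·23 = 1]
  2 = 2·1 + 0   → remainder 0, stop. gcd = 1 (last nonzero row F).
The gcd is 1, so 23 is invertible mod 85. The last nonzero row gives −10·85 + 37·23 = 1, so t = 37. So 23^(−1) ≡ 37 (mod 85). Verify: 23 · 37 = 851 ≡ 1 (mod 85). ✓

Final answer: 23^(−1) ≡ 37 (mod 85)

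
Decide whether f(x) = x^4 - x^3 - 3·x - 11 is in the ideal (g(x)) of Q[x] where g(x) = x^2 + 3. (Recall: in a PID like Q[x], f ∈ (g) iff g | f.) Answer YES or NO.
In Q[x] the ideal (g) consists of all multiples of g, so f ∈ (g) iff g | f, i.e. iff the remainder of f on division by g is 0. Divide f by g (g is monic, so eliminate the leading term of the running remainder at each step):
  leading term x^4: subtract (x^2)·g(x) = x^4 + 3·x^2, leaving -x^3 - 3·x^2 - 3·x - 11
  leading term -x^3: subtract (-x)·g(x) = -x^3 - 3·x, leaving -3·x^2 - 11
  leading term -3·x^2: subtract (-3)·g(x) = -3·x^2 - 9, leaving -2
The remainder r(x) = -2 ≠ 0 (and deg r < deg g), so g ∤ f, i.e. f ∉ (g).

Final answer: NO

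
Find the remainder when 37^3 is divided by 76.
Use repeated squaring. Binary(3) = 11. Walk through the bits of the exponent 3 left-to-right: at each bit after the leading one, square the running value, then multiply by 37 if the bit is 1 (always reducing mod 76):
  bit 1 = 1 (leading): start with 37.
  bit 2 = 1: square 37^2 = 1369 ≡ 1; bit is 1, so multiply 1·37 = 37 (mod 76).
Final value: 37^3 ≡ 37 (mod 76).

Final answer: 37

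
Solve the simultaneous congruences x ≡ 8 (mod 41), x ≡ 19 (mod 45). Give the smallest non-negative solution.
x ≡ 1279 (mod 1845); the representative in [0, 1845) is 1279

The moduli 41, 45 are pairwise coprime, so by the CRT there is a unique solution mod 41·45 = 1845.
Solve by successive substitution. Start with x ≡ 8 (mod 41).
  Combine with x ≡ 19 (mod 45): write x = 8 + 41·t and require 8 + 41·t ≡ 19 (mod 45), i.e. 41·t ≡ 19 − 8 ≡ 11 (mod 45). Since 41^(−1) ≡ 11 (mod 45), t ≡ 11·11 ≡ 31 (mod 45). So x ≡ 8 + 41·31 = 1279 (mod 1845).
Unique solution in [0, 1845): x = 1279.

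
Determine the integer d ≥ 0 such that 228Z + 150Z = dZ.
In the PID Z, (a, b) is generated by gcd(a, b). Compute gcd(228, 150) with the extended Euclidean algorithm, tracking rows (r, s, t) with s·228 + t·150 = r:
  row A: (228, 1, 0)   [1·228 + 0·150 = 228]
  row B: (150, 0, 1)   [0·228 + 1·150 = 150]
  228 = 1·150 + 78   → row C = row A − 1·row B = (78, 1, −1)   [check: 1·228 − 1·150 = 78]
  150 = 1·78 + 72   → row D = row B − 1·row C = (72, −1, 2)   [check: −1·228 + 2·150 = 72]
  78 = 1·72 + 6   → row E = row C − 1·row D = (6, 2, −3)   [check: 2·228 − 3·150 = 6]
  72 = 12·6 + 0   → remainder 0, stop. gcd = 6 (last nonzero row E).
So gcd(228, 150) = 6, with Bézout identity 2·228 − 3·150 = 6. Containment (⊇): the Bézout identity exhibits 6 as an element of (228, 150), giving (6) ⊆ (228, 150). Containment (⊆): since 6 | 228 and 6 | 150 (228 = 6·38, 150 = 6·25), every Z-linear combination of 228 and 150 is divisible by 6, so (228, 150) ⊆ (6). Therefore (228, 150) = (6), d = 6.

Final answer: (228, 150) = (6); d = 6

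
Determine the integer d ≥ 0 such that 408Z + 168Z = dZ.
In the PID Z, (a, b) is generated by gcd(a, b). Compute gcd(408, 168) with the extended Euclidean algorithm, tracking rows (r, s, t) with s·408 + t·168 = r:
  row A: (408, 1, 0)   [1·408 + 0·168 = 408]
  row B: (168, 0, 1)   [0·408 + 1·168 = 168]
  408 = 2·168 + 72   → row C = row A − 2·row B = (72, 1, −2)   [check: 1·408 − 2·168 = 72]
  168 = 2·72 + 24   → row D = row B − 2·row C = (24, −2, 5)   [check: −2·408 + 5·168 = 24]
  72 = 3·24 + 0   → remainder 0, stop. gcd = 24 (last nonzero row D).
So gcd(408, 168) = 24, with Bézout identity −2·408 + 5·168 = 24. Containment (⊇): the Bézout identity exhibits 24 as an element of (408, 168), giving (24) ⊆ (408, 168). Containment (⊆): since 24 | 408 and 24 | 168 (408 = 24·17, 168 = 24·7), every Z-linear combination of 408 and 168 is divisible by 24, so (408, 168) ⊆ (24). Therefore (408, 168) = (24), d = 24.

Final answer: (408, 168) = (24); d = 24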